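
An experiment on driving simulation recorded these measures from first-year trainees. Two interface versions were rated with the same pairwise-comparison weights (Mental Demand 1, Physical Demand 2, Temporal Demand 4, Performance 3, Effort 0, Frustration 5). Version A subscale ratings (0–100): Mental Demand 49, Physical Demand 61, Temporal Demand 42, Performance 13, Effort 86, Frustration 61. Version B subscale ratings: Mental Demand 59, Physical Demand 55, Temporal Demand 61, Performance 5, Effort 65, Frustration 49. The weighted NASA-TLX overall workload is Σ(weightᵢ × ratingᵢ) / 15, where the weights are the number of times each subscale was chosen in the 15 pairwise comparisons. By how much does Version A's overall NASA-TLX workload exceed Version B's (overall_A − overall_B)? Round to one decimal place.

0.7

Version A weighted sum = 1·49 + 2·61 + 4·42 + 3·13 + 0·86 + 5·61 = 49 + 122 + 168 + 39 + 0 + 305 = 683; overall_A = 683/15 = 45.5333.
Version B weighted sum = 1·59 + 2·55 + 4·61 + 3·5 + 0·65 + 5·49 = 59 + 110 + 244 + 15 + 0 + 245 = 673; overall_B = 673/15 = 44.8667.
Difference = 45.5333 − 44.8667 = 0.6666 ≈ 0.7.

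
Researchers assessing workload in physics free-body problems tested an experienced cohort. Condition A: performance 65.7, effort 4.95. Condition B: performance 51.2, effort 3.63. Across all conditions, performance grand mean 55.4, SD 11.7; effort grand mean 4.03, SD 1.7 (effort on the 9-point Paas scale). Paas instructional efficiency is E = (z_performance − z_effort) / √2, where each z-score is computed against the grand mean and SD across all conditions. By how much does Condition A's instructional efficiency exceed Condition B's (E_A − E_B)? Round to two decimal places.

0.33

Condition A: z_P = (65.7 − 55.4)/11.7 = 0.8803; z_E = (4.95 − 4.03)/1.7 = 0.5412; E_A = (0.8803 − 0.5412)/√2 = 0.2398.
Condition B: z_P = (51.2 − 55.4)/11.7 = -0.3590; z_E = (3.63 − 4.03)/1.7 = -0.2353; E_B = (-0.3590 − (-0.2353))/√2 = -0.0875.
E_A − E_B = 0.2398 − (-0.0875) = 0.3273 ≈ 0.33.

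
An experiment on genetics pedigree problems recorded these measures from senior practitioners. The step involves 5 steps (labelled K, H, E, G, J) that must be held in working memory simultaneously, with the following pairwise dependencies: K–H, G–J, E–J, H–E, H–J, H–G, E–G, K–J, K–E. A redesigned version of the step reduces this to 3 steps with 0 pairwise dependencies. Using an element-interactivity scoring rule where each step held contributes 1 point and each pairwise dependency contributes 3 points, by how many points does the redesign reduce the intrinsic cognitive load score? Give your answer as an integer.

Original: 5 × 1 + 9 × 3 = 5 + 27 = 32.
Redesigned: 3 × 1 + 0 × 3 = 3 + 0 = 3.
Reduction = 32 − 3 = 29.

29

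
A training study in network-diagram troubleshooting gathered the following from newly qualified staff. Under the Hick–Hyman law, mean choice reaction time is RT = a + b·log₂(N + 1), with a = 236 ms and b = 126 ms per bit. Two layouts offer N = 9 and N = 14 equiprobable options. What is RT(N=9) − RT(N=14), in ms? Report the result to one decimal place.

RT(9) = 236 + 126·log₂(10) = 236 + 126·3.3219 = 654.5594 ms.
RT(14) = 236 + 126·log₂(15) = 236 + 126·3.9069 = 728.2694 ms.
Difference = 654.5594 − 728.2694 = -73.7100 ≈ -73.7 ms.

-73.7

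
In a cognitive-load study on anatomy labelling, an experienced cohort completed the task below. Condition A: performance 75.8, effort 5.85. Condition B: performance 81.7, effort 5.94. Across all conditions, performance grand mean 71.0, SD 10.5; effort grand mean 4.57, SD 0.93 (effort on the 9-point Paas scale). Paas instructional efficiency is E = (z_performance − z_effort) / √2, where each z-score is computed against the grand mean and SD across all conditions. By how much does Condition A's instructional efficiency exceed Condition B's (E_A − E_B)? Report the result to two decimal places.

-0.33

Condition A: z_P = (75.8 − 71.0)/10.5 = 0.4571; z_E = (5.85 − 4.57)/0.93 = 1.3763; E_A = (0.4571 − 1.3763)/√2 = -0.6500.
Condition B: z_P = (81.7 − 71.0)/10.5 = 1.0190; z_E = (5.94 − 4.57)/0.93 = 1.4731; E_B = (1.0190 − 1.4731)/√2 = -0.3211.
E_A − E_B = -0.6500 − (-0.3211) = -0.3289 ≈ -0.33.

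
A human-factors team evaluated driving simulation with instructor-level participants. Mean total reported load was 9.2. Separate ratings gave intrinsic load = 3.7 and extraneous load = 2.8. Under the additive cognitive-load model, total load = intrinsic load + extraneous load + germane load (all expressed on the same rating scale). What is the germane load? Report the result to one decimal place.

germane load = total − intrinsic − extraneous
             = 9.2 − 3.7 − 2.8 = 2.7.

2.7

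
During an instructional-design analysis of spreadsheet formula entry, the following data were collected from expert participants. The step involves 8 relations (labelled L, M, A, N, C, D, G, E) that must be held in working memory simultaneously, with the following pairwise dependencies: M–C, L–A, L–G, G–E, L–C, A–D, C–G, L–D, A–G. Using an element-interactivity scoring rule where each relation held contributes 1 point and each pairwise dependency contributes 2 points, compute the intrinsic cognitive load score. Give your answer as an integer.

26

Count of relations held simultaneously: 8.
Count of pairwise dependencies listed: 9.
Element contribution: 8 × 1 = 8.
Interaction contribution: 9 × 2 = 18.
Intrinsic load = 8 + 18 = 26.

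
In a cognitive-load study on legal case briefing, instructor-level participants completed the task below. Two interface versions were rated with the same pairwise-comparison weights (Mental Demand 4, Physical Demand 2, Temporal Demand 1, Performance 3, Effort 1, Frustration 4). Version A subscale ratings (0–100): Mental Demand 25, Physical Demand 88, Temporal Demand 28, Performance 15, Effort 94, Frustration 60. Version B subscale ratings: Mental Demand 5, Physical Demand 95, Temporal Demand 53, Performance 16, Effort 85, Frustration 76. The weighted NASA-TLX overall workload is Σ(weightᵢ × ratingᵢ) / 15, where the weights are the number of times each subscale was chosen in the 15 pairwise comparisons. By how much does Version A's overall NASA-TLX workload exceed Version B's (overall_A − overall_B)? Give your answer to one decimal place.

-1.1

Version A weighted sum = 4·25 + 2·88 + 1·28 + 3·15 + 1·94 + 4·60 = 100 + 176 + 28 + 45 + 94 + 240 = 683; overall_A = 683/15 = 45.5333.
Version B weighted sum = 4·5 + 2·95 + 1·53 + 3·16 + 1·85 + 4·76 = 20 + 190 + 53 + 48 + 85 + 304 = 700; overall_B = 700/15 = 46.6667.
Difference = 45.5333 − 46.6667 = -1.1334 ≈ -1.1.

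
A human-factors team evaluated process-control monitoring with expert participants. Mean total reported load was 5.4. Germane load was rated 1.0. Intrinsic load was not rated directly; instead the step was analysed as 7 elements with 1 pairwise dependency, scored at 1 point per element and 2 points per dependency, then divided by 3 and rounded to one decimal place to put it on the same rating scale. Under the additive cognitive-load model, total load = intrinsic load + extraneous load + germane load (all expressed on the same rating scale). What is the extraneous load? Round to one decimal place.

Intrinsic (element-interactivity): (7 × 1 + 1 × 2) / 3 = 9 / 3 = 3.0000 → 3.0.
extraneous load = total − intrinsic − germane
             = 5.4 − 3.0 − 1.0 = 1.4.

1.4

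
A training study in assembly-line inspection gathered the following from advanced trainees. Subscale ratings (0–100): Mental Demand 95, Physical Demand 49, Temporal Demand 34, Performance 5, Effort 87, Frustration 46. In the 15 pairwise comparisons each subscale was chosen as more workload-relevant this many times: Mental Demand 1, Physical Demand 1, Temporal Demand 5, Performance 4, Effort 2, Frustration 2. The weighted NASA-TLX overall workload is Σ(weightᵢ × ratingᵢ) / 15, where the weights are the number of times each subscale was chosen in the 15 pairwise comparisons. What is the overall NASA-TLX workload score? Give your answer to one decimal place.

The tallies are the weights (they sum to 15).
Weighted sum = 1·95 + 1·49 + 5·34 + 4·5 + 2·87 + 2·46
            = 95 + 49 + 170 + 20 + 174 + 92 = 600.
Overall workload = 600 / 15 = 40.0000 ≈ 40.0.

40.0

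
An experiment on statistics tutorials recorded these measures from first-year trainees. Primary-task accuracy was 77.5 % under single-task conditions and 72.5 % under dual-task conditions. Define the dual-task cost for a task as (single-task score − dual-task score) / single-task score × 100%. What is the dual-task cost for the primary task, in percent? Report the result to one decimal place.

Cost = (77.5 − 72.5) / 77.5 × 100%
     = 5.0000 / 77.5 × 100% = 6.4516%.
≈ 6.5%.

6.5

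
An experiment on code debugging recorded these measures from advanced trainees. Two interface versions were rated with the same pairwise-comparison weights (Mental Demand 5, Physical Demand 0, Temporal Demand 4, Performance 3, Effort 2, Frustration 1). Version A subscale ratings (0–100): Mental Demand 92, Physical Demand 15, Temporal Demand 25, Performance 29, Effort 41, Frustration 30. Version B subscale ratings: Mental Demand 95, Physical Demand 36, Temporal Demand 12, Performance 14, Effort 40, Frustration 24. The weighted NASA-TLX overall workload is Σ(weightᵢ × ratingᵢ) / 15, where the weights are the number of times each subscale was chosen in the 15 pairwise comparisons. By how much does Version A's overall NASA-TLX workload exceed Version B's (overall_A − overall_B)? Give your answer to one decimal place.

6.0

Version A weighted sum = 5·92 + 0·15 + 4·25 + 3·29 + 2·41 + 1·30 = 460 + 0 + 100 + 87 + 82 + 30 = 759; overall_A = 759/15 = 50.6000.
Version B weighted sum = 5·95 + 0·36 + 4·12 + 3·14 + 2·40 + 1·24 = 475 + 0 + 48 + 42 + 80 + 24 = 669; overall_B = 669/15 = 44.6000.
Difference = 50.6000 − 44.6000 = 6.0000 ≈ 6.0.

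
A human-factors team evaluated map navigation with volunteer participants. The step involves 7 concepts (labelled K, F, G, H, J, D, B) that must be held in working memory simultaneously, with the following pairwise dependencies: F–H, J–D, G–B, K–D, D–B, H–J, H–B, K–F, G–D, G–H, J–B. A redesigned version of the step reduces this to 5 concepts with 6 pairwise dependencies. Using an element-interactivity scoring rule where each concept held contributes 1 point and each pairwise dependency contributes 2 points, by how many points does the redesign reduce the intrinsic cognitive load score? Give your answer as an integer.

12

Original: 7 × 1 + 11 × 2 = 7 + 22 = 29.
Redesigned: 5 × 1 + 6 × 2 = 5 + 12 = 17.
Reduction = 29 − 17 = 12.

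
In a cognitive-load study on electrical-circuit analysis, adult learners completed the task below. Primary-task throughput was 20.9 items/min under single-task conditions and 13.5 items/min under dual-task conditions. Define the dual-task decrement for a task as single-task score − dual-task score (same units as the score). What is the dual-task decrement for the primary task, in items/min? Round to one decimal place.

7.4

Decrement = 20.9 − 13.5 = 7.4000 items/min ≈ 7.4 items/min.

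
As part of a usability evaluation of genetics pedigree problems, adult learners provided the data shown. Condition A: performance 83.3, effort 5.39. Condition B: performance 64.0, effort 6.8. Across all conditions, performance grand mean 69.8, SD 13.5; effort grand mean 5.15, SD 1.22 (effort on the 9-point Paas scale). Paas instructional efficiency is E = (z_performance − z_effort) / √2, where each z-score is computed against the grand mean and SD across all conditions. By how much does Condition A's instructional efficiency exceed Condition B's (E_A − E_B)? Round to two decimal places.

1.83

Condition A: z_P = (83.3 − 69.8)/13.5 = 1.0000; z_E = (5.39 − 5.15)/1.22 = 0.1967; E_A = (1.0000 − 0.1967)/√2 = 0.5680.
Condition B: z_P = (64.0 − 69.8)/13.5 = -0.4296; z_E = (6.8 − 5.15)/1.22 = 1.3525; E_B = (-0.4296 − 1.3525)/√2 = -1.2601.
E_A − E_B = 0.5680 − (-1.2601) = 1.8281 ≈ 1.83.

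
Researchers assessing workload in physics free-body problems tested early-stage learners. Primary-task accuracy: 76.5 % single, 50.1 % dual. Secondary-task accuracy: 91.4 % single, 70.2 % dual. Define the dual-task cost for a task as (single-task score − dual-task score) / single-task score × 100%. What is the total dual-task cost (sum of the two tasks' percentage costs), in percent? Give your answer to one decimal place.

Primary cost = (76.5 − 50.1) / 76.5 × 100% = 34.5098%.
Secondary cost = (91.4 − 70.2) / 91.4 × 100% = 23.1947%.
Total = 34.5098% + 23.1947% = 57.7045% ≈ 57.7%.

57.7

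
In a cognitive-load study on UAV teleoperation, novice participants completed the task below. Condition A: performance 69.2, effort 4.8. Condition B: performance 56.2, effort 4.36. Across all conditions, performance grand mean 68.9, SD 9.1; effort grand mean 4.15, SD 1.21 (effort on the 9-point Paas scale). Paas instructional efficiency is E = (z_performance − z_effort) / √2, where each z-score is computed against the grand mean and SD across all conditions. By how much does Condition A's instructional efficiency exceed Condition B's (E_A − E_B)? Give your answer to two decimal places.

0.75

Condition A: z_P = (69.2 − 68.9)/9.1 = 0.0330; z_E = (4.8 − 4.15)/1.21 = 0.5372; E_A = (0.0330 − 0.5372)/√2 = -0.3565.
Condition B: z_P = (56.2 − 68.9)/9.1 = -1.3956; z_E = (4.36 − 4.15)/1.21 = 0.1736; E_B = (-1.3956 − 0.1736)/√2 = -1.1096.
E_A − E_B = -0.3565 − (-1.1096) = 0.7531 ≈ 0.75.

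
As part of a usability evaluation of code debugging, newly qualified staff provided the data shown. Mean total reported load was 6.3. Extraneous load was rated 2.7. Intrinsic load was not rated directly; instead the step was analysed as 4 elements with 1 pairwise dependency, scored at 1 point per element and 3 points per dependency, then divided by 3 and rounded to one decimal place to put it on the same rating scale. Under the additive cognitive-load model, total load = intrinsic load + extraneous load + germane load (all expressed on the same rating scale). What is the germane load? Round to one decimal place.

Intrinsic (element-interactivity): (4 × 1 + 1 × 3) / 3 = 7 / 3 = 2.3333 → 2.3.
germane load = total − intrinsic − extraneous
             = 6.3 − 2.3 − 2.7 = 1.3.

1.3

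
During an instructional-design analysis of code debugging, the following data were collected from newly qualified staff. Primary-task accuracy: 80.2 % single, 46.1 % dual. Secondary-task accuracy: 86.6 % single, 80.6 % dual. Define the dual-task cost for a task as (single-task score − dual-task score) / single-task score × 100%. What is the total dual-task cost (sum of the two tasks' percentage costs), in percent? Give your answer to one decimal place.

Primary cost = (80.2 − 46.1) / 80.2 × 100% = 42.5187%.
Secondary cost = (86.6 − 80.6) / 86.6 × 100% = 6.9284%.
Total = 42.5187% + 6.9284% = 49.4471% ≈ 49.4%.

49.4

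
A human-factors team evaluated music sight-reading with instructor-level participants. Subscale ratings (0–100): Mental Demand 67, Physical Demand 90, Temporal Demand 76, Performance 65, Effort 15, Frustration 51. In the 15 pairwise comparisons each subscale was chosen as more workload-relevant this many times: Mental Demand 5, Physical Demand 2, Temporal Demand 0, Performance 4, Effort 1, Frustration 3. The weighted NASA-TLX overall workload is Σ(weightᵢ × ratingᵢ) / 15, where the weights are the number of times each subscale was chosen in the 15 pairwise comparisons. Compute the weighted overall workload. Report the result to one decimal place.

The tallies are the weights (they sum to 15).
Weighted sum = 5·67 + 2·90 + 0·76 + 4·65 + 1·15 + 3·51
            = 335 + 180 + 0 + 260 + 15 + 153 = 943.
Overall workload = 943 / 15 = 62.8667 ≈ 62.9.

62.9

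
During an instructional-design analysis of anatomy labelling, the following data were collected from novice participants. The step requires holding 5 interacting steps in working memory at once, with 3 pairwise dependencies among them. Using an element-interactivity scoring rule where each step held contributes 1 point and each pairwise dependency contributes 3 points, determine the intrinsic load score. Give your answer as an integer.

Element contribution: 5 × 1 = 5.
Interaction contribution: 3 × 3 = 9.
Intrinsic load = 5 + 9 = 14.

14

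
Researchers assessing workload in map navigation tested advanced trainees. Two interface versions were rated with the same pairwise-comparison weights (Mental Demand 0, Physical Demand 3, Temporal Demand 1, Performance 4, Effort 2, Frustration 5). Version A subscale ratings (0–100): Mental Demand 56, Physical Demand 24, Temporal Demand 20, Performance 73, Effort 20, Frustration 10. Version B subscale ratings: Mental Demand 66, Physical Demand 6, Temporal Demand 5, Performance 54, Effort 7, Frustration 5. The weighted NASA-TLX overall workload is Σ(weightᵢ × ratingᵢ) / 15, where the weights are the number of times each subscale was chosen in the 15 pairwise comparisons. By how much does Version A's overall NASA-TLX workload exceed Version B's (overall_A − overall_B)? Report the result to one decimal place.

Version A weighted sum = 0·56 + 3·24 + 1·20 + 4·73 + 2·20 + 5·10 = 0 + 72 + 20 + 292 + 40 + 50 = 474; overall_A = 474/15 = 31.6000.
Version B weighted sum = 0·66 + 3·6 + 1·5 + 4·54 + 2·7 + 5·5 = 0 + 18 + 5 + 216 + 14 + 25 = 278; overall_B = 278/15 = 18.5333.
Difference = 31.6000 − 18.5333 = 13.0667 ≈ 13.1.

13.1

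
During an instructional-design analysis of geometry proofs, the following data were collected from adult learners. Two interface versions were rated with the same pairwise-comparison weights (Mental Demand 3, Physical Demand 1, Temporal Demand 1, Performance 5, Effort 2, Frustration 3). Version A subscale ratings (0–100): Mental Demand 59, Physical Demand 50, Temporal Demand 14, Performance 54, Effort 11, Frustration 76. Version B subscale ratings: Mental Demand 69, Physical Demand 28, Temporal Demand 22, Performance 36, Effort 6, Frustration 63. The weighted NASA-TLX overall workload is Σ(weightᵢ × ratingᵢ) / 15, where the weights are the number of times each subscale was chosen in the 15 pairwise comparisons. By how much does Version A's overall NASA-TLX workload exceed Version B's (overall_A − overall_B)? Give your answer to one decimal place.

8.2

Version A weighted sum = 3·59 + 1·50 + 1·14 + 5·54 + 2·11 + 3·76 = 177 + 50 + 14 + 270 + 22 + 228 = 761; overall_A = 761/15 = 50.7333.
Version B weighted sum = 3·69 + 1·28 + 1·22 + 5·36 + 2·6 + 3·63 = 207 + 28 + 22 + 180 + 12 + 189 = 638; overall_B = 638/15 = 42.5333.
Difference = 50.7333 − 42.5333 = 8.2000 ≈ 8.2.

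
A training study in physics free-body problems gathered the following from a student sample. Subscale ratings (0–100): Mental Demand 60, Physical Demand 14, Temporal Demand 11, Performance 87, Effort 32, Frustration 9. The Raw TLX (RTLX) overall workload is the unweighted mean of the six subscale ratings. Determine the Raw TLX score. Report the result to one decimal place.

35.5

Sum of ratings = 60 + 14 + 11 + 87 + 32 + 9 = 213.
RTLX = 213 / 6 = 35.5000 ≈ 35.5.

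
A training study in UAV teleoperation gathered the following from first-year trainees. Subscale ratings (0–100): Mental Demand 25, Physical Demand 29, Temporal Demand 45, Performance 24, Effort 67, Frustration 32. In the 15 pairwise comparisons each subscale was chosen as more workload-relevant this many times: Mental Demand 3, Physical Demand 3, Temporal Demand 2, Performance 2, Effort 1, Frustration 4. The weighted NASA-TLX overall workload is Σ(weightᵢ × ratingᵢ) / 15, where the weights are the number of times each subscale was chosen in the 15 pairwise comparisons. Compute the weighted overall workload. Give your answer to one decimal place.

33.0

The tallies are the weights (they sum to 15).
Weighted sum = 3·25 + 3·29 + 2·45 + 2·24 + 1·67 + 4·32
            = 75 + 87 + 90 + 48 + 67 + 128 = 495.
Overall workload = 495 / 15 = 33.0000 ≈ 33.0.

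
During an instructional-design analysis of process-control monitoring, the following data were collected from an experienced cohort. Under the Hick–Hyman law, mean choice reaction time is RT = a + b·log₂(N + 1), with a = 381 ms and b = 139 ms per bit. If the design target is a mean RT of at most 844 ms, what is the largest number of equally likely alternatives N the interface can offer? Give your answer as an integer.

9

Set 381 + 139·log₂(N + 1) ≤ 844.
log₂(N + 1) ≤ (844 − 381) / 139 = 3.3309.
N + 1 ≤ 2^3.3309 = 10.0624.
N ≤ 9.0624, so the largest integer N is 9.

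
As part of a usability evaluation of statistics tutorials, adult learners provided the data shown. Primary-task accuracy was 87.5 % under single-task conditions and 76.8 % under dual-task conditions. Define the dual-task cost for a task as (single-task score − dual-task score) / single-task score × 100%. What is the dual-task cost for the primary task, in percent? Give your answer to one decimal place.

12.2

Cost = (87.5 − 76.8) / 87.5 × 100%
     = 10.7000 / 87.5 × 100% = 12.2286%.
≈ 12.2%.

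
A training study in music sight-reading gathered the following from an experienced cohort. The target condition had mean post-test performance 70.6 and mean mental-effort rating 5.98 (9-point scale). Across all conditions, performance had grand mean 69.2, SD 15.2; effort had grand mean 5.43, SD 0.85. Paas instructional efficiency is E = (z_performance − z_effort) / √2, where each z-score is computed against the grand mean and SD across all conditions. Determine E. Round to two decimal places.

z_performance = (70.6 − 69.2) / 15.2 = 1.4000 / 15.2 = 0.0921.
z_effort = (5.98 − 5.43) / 0.85 = 0.5500 / 0.85 = 0.6471.
z_P − z_E = 0.0921 − 0.6471 = -0.5550.
E = -0.5550 / √2 = -0.5550 / 1.41421 = -0.3924 ≈ -0.39.

-0.39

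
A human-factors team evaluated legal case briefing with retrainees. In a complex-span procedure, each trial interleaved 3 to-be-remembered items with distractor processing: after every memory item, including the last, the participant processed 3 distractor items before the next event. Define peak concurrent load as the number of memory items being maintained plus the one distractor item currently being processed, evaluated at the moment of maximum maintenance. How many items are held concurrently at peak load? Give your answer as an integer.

4

Maintenance is greatest during the distractor(s) after memory item 3: all 3 memory items are being held.
One distractor item is concurrently being processed.
Peak concurrent load = 3 + 1 = 4 items.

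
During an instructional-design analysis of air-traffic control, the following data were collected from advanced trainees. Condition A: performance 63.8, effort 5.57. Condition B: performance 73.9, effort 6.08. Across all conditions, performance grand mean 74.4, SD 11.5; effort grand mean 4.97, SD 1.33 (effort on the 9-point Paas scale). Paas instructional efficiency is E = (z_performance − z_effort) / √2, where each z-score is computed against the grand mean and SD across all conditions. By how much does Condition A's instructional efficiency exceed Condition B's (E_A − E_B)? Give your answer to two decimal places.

Condition A: z_P = (63.8 − 74.4)/11.5 = -0.9217; z_E = (5.57 − 4.97)/1.33 = 0.4511; E_A = (-0.9217 − 0.4511)/√2 = -0.9707.
Condition B: z_P = (73.9 − 74.4)/11.5 = -0.0435; z_E = (6.08 − 4.97)/1.33 = 0.8346; E_B = (-0.0435 − 0.8346)/√2 = -0.6209.
E_A − E_B = -0.9707 − (-0.6209) = -0.3498 ≈ -0.35.

-0.35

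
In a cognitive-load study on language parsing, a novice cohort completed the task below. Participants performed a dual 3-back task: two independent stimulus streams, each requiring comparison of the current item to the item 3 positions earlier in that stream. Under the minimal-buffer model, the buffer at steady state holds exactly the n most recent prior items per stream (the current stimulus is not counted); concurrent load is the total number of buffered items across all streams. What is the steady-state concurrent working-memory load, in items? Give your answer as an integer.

6

Each stream's buffer holds its 3 most recent prior items.
Two independent streams: 2 × 3 = 6 buffered items at steady state.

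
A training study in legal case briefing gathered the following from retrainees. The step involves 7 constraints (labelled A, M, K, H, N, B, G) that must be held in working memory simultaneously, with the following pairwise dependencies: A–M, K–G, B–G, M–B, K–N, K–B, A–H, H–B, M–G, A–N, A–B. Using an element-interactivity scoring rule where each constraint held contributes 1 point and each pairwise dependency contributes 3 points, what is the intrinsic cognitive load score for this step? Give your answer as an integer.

Count of constraints held simultaneously: 7.
Count of pairwise dependencies listed: 11.
Element contribution: 7 × 1 = 7.
Interaction contribution: 11 × 3 = 33.
Intrinsic load = 7 + 33 = 40.

40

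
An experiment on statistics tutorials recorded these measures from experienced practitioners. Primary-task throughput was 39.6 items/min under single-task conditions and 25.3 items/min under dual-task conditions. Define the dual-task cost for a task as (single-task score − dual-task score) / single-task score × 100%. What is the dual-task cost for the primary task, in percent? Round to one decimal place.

36.1

Cost = (39.6 − 25.3) / 39.6 × 100%
     = 14.3000 / 39.6 × 100% = 36.1111%.
≈ 36.1%.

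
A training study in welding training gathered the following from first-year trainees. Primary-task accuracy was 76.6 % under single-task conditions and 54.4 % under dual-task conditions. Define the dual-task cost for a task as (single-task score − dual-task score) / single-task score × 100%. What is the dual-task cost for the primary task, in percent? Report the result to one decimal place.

Cost = (76.6 − 54.4) / 76.6 × 100%
     = 22.2000 / 76.6 × 100% = 28.9817%.
≈ 29.0%.

29.0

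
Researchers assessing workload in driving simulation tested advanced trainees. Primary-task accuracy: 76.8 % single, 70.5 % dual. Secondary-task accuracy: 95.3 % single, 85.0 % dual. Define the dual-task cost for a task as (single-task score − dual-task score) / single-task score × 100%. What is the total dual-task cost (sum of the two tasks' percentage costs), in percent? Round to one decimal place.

19.0

Primary cost = (76.8 − 70.5) / 76.8 × 100% = 8.2031%.
Secondary cost = (95.3 − 85.0) / 95.3 × 100% = 10.8080%.
Total = 8.2031% + 10.8080% = 19.0111% ≈ 19.0%.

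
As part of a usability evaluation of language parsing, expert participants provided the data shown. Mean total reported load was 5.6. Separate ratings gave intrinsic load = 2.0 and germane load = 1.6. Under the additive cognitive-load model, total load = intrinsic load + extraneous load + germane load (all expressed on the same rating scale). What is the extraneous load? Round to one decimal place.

2.0

extraneous load = total − intrinsic − germane
             = 5.6 − 2.0 − 1.6 = 2.0.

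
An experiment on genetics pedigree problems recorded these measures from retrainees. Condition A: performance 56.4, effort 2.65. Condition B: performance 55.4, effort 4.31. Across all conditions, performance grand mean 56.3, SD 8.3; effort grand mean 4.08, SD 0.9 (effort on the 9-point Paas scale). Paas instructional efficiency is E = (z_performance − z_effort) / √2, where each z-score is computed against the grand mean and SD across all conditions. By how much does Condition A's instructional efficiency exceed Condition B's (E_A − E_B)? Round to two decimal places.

1.39

Condition A: z_P = (56.4 − 56.3)/8.3 = 0.0120; z_E = (2.65 − 4.08)/0.9 = -1.5889; E_A = (0.0120 − (-1.5889))/√2 = 1.1320.
Condition B: z_P = (55.4 − 56.3)/8.3 = -0.1084; z_E = (4.31 − 4.08)/0.9 = 0.2556; E_B = (-0.1084 − 0.2556)/√2 = -0.2574.
E_A − E_B = 1.1320 − (-0.2574) = 1.3894 ≈ 1.39.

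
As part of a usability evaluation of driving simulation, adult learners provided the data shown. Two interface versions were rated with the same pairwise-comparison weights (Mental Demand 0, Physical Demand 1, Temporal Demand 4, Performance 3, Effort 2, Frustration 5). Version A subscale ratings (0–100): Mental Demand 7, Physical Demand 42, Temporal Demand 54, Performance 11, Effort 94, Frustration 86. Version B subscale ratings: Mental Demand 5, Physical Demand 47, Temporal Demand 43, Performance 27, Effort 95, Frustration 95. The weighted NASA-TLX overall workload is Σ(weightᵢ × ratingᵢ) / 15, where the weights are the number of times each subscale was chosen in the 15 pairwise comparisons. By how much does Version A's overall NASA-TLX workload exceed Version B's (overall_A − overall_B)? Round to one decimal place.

-3.7

Version A weighted sum = 0·7 + 1·42 + 4·54 + 3·11 + 2·94 + 5·86 = 0 + 42 + 216 + 33 + 188 + 430 = 909; overall_A = 909/15 = 60.6000.
Version B weighted sum = 0·5 + 1·47 + 4·43 + 3·27 + 2·95 + 5·95 = 0 + 47 + 172 + 81 + 190 + 475 = 965; overall_B = 965/15 = 64.3333.
Difference = 60.6000 − 64.3333 = -3.7333 ≈ -3.7.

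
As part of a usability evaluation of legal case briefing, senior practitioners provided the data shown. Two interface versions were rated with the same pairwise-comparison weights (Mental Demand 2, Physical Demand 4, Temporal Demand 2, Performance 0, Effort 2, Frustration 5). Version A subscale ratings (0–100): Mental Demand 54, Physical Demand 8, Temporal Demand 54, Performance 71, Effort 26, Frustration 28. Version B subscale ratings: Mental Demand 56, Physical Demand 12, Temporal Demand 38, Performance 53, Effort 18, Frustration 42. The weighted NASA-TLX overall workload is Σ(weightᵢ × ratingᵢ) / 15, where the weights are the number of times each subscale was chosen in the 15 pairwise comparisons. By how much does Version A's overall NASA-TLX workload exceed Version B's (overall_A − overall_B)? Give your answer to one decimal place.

Version A weighted sum = 2·54 + 4·8 + 2·54 + 0·71 + 2·26 + 5·28 = 108 + 32 + 108 + 0 + 52 + 140 = 440; overall_A = 440/15 = 29.3333.
Version B weighted sum = 2·56 + 4·12 + 2·38 + 0·53 + 2·18 + 5·42 = 112 + 48 + 76 + 0 + 36 + 210 = 482; overall_B = 482/15 = 32.1333.
Difference = 29.3333 − 32.1333 = -2.8000 ≈ -2.8.

-2.8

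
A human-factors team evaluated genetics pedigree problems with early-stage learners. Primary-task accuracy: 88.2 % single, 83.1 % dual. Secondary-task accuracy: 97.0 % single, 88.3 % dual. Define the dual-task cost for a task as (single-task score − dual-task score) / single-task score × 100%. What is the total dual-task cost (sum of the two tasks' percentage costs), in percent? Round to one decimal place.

Primary cost = (88.2 − 83.1) / 88.2 × 100% = 5.7823%.
Secondary cost = (97.0 − 88.3) / 97.0 × 100% = 8.9691%.
Total = 5.7823% + 8.9691% = 14.7514% ≈ 14.8%.

14.8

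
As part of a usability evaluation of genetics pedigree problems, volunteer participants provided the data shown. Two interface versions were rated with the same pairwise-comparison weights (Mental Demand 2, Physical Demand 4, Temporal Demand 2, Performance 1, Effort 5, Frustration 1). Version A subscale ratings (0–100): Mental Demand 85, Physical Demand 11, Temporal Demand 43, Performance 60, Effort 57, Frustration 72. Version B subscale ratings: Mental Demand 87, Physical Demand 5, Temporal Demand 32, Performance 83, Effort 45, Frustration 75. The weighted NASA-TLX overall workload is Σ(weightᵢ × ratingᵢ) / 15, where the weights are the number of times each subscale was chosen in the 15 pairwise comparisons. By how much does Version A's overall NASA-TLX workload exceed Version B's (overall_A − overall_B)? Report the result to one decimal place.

5.1

Version A weighted sum = 2·85 + 4·11 + 2·43 + 1·60 + 5·57 + 1·72 = 170 + 44 + 86 + 60 + 285 + 72 = 717; overall_A = 717/15 = 47.8000.
Version B weighted sum = 2·87 + 4·5 + 2·32 + 1·83 + 5·45 + 1·75 = 174 + 20 + 64 + 83 + 225 + 75 = 641; overall_B = 641/15 = 42.7333.
Difference = 47.8000 − 42.7333 = 5.0667 ≈ 5.1.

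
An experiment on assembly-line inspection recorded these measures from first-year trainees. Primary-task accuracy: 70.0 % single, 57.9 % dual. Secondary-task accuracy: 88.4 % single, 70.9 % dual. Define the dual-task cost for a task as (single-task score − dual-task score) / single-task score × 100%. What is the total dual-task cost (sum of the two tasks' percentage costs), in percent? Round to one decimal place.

Primary cost = (70.0 − 57.9) / 70.0 × 100% = 17.2857%.
Secondary cost = (88.4 − 70.9) / 88.4 × 100% = 19.7964%.
Total = 17.2857% + 19.7964% = 37.0821% ≈ 37.1%.

37.1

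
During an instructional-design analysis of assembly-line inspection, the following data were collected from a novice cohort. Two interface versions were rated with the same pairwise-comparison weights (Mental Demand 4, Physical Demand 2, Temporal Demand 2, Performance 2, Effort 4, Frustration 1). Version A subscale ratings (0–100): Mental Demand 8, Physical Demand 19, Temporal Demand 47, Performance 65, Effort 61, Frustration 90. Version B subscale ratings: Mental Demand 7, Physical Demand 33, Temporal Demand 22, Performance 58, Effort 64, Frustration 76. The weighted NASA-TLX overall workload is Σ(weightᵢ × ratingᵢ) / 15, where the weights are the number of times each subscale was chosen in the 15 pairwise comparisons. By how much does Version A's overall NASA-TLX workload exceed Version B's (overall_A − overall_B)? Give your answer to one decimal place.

2.8

Version A weighted sum = 4·8 + 2·19 + 2·47 + 2·65 + 4·61 + 1·90 = 32 + 38 + 94 + 130 + 244 + 90 = 628; overall_A = 628/15 = 41.8667.
Version B weighted sum = 4·7 + 2·33 + 2·22 + 2·58 + 4·64 + 1·76 = 28 + 66 + 44 + 116 + 256 + 76 = 586; overall_B = 586/15 = 39.0667.
Difference = 41.8667 − 39.0667 = 2.8000 ≈ 2.8.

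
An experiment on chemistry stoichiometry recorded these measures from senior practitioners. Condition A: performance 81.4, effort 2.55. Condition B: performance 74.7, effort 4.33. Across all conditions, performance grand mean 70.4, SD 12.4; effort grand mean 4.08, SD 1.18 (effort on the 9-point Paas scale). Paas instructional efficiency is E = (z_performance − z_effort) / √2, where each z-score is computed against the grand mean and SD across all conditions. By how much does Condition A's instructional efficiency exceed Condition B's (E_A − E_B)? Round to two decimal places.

1.45

Condition A: z_P = (81.4 − 70.4)/12.4 = 0.8871; z_E = (2.55 − 4.08)/1.18 = -1.2966; E_A = (0.8871 − (-1.2966))/√2 = 1.5441.
Condition B: z_P = (74.7 − 70.4)/12.4 = 0.3468; z_E = (4.33 − 4.08)/1.18 = 0.2119; E_B = (0.3468 − 0.2119)/√2 = 0.0954.
E_A − E_B = 1.5441 − 0.0954 = 1.4487 ≈ 1.45.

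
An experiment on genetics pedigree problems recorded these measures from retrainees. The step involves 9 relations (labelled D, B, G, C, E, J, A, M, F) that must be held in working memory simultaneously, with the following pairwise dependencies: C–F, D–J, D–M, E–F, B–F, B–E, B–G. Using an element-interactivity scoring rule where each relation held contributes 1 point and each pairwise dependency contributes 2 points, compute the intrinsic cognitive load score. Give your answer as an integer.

23

Count of relations held simultaneously: 9.
Count of pairwise dependencies listed: 7.
Element contribution: 9 × 1 = 9.
Interaction contribution: 7 × 2 = 14.
Intrinsic load = 9 + 14 = 23.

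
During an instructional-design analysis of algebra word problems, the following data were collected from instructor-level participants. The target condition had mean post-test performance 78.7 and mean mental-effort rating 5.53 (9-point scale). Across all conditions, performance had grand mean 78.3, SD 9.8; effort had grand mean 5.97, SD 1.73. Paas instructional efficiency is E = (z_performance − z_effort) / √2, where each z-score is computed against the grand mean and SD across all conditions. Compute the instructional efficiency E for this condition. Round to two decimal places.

0.21

z_performance = (78.7 − 78.3) / 9.8 = 0.4000 / 9.8 = 0.0408.
z_effort = (5.53 − 5.97) / 1.73 = -0.4400 / 1.73 = -0.2543.
z_P − z_E = 0.0408 − (-0.2543) = 0.2951.
E = 0.2951 / √2 = 0.2951 / 1.41421 = 0.2087 ≈ 0.21.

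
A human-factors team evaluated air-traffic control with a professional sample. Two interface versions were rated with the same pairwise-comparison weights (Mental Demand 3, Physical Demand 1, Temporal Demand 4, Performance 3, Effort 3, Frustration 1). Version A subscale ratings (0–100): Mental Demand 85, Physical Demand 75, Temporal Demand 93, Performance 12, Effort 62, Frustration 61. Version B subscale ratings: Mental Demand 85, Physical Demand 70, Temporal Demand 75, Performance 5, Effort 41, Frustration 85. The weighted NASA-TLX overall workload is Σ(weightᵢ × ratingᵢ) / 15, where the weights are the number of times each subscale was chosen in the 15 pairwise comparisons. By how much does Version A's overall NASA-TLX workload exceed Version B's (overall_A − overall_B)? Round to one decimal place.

9.1

Version A weighted sum = 3·85 + 1·75 + 4·93 + 3·12 + 3·62 + 1·61 = 255 + 75 + 372 + 36 + 186 + 61 = 985; overall_A = 985/15 = 65.6667.
Version B weighted sum = 3·85 + 1·70 + 4·75 + 3·5 + 3·41 + 1·85 = 255 + 70 + 300 + 15 + 123 + 85 = 848; overall_B = 848/15 = 56.5333.
Difference = 65.6667 − 56.5333 = 9.1334 ≈ 9.1.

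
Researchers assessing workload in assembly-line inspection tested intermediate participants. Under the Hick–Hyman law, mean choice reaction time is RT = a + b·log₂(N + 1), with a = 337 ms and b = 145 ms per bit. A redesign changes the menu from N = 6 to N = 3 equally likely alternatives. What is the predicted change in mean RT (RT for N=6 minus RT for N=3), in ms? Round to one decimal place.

117.1

RT(6) = 337 + 145·log₂(7) = 337 + 145·2.8074 = 744.0730 ms.
RT(3) = 337 + 145·log₂(4) = 337 + 145·2.0000 = 627.0000 ms.
Difference = 744.0730 − 627.0000 = 117.0730 ≈ 117.1 ms.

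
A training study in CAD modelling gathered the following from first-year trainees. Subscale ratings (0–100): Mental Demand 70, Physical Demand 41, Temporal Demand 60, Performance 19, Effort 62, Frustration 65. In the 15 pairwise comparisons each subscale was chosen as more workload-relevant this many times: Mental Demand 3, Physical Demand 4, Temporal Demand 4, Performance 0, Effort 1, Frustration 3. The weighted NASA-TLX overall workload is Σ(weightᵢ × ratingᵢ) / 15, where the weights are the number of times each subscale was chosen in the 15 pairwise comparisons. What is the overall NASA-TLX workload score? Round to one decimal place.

The tallies are the weights (they sum to 15).
Weighted sum = 3·70 + 4·41 + 4·60 + 0·19 + 1·62 + 3·65
            = 210 + 164 + 240 + 0 + 62 + 195 = 871.
Overall workload = 871 / 15 = 58.0667 ≈ 58.1.

58.1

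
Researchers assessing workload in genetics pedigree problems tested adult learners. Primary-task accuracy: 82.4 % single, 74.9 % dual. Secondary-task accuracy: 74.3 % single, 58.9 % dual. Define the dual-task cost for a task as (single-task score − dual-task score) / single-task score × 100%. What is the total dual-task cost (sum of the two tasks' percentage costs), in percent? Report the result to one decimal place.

Primary cost = (82.4 − 74.9) / 82.4 × 100% = 9.1019%.
Secondary cost = (74.3 − 58.9) / 74.3 × 100% = 20.7268%.
Total = 9.1019% + 20.7268% = 29.8287% ≈ 29.8%.

29.8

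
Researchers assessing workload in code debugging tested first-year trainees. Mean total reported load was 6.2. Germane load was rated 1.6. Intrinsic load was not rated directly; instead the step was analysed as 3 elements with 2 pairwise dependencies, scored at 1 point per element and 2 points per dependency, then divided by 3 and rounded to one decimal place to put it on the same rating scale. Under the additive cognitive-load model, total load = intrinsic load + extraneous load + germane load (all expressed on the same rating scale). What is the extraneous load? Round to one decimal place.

Intrinsic (element-interactivity): (3 × 1 + 2 × 2) / 3 = 7 / 3 = 2.3333 → 2.3.
extraneous load = total − intrinsic − germane
             = 6.2 − 2.3 − 1.6 = 2.3.

2.3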